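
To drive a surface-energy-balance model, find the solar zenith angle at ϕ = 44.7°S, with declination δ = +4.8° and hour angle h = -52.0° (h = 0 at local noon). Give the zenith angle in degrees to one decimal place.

θ_z = 67.8°

cos θ_z = sin ϕ sin δ + cos ϕ cos δ cos h = -0.058859 + 0.436077 = 0.377218.
θ_z = arccos(0.377218) = 67.8°.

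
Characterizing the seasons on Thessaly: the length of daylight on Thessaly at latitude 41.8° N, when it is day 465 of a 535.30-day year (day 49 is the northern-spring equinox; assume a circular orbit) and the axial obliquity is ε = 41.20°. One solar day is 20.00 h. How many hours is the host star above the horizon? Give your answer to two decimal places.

Solar longitude: λ_s = 360° × (465 − 49)/535.30 = 279.768°.
sin δ = sin 41.20° × sin 279.768° = -0.64914, so δ = -40.477°.
cos H₀ = −tan φ · tan δ = −tan(+41.8°) × tan(-40.477°) = 0.7630, so H₀ = 0.7028 rad = 40.27°.
Daylight = 2H₀/(2π) × 20.00 h = (0.7028/π) × 20.00 = 4.47 h.

4.47 h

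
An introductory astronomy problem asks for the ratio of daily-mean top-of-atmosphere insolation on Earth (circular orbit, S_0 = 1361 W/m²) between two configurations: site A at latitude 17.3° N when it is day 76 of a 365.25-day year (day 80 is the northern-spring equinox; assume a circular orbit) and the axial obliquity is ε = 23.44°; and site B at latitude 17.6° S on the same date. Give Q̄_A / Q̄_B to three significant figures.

— Configuration A (ϕ=+17.3°):
Solar longitude: L_s = 360° × (76 − 80)/365.25 = -3.943°, i.e. -3.943° + 360° = 356.057°.
sin δ = sin 23.44° × sin 356.057° = -0.02735, so δ = -1.567°.
cos h₀ = −tan(+17.3°) tan(-1.567°) = 0.0085, h₀ = 1.5623 rad.
Bracket: h₀ sin ϕ sin δ + cos ϕ cos δ sin h₀ = 1.5623×0.29737×-0.02735 + 0.95476×0.99963×0.99996 = -0.012706 + 0.954369 = 0.941663.
Q̄ = (S_0/π) × [bracket] = (1361/π) × 0.941663 = 407.95 W/m².
— Configuration B (ϕ=-17.6°):
cos h₀ = −tan(-17.6°) tan(-1.567°) = -0.0087, h₀ = 1.5795 rad.
Bracket: h₀ sin ϕ sin δ + cos ϕ cos δ sin h₀ = 1.5795×-0.30237×-0.02735 + 0.95319×0.99963×0.99996 = 0.013062 + 0.952799 = 0.965861.
Q̄ = (S_0/π) × [bracket] = (1361/π) × 0.965861 = 418.43 W/m².
Ratio Q̄_A / Q̄_B = 407.95 / 418.43 = 0.9750.

Q̄_A / Q̄_B ≈ 0.975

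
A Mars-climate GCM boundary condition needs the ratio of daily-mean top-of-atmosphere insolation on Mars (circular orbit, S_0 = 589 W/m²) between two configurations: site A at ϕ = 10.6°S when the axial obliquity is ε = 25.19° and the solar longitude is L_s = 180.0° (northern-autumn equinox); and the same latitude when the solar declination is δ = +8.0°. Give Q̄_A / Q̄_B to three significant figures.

— Configuration A (ϕ=-10.6°):
Solar declination: sin δ = sin ε · sin L_s = sin 25.19° × sin 180.0° = 0.00000, so δ = +0.000°.
cos h₀ = −tan(-10.6°) tan(+0.000°) = 0.0000, h₀ = 1.5708 rad.
Bracket: h₀ sin ϕ sin δ + cos ϕ cos δ sin h₀ = 1.5708×-0.18395×0.00000 + 0.98294×1.00000×1.00000 = -0.000000 + 0.982940 = 0.982940.
Q̄ = (S_0/π) × [bracket] = (589/π) × 0.982940 = 184.29 W/m².
— Configuration B (ϕ=-10.6°):
cos h₀ = −tan(-10.6°) tan(+8.000°) = 0.0263, h₀ = 1.5445 rad.
Bracket: h₀ sin ϕ sin δ + cos ϕ cos δ sin h₀ = 1.5445×-0.18395×0.13917 + 0.98294×0.99027×0.99965 = -0.039540 + 0.973035 = 0.933495.
Q̄ = (S_0/π) × [bracket] = (589/π) × 0.933495 = 175.02 W/m².
Ratio Q̄_A / Q̄_B = 184.29 / 175.02 = 1.053.

Q̄_A / Q̄_B ≈ 1.05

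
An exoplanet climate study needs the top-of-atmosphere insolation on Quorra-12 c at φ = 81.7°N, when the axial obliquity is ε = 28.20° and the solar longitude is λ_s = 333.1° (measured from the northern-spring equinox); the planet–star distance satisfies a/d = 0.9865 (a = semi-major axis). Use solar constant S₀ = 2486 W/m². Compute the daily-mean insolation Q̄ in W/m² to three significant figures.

Q̄ ≈ 0.00 W/m²

Solar declination: sin δ = sin ε · sin λ_s = sin 28.20° × sin 333.1° = -0.21380, so δ = -12.345°.
cos H₀ = −tan(+81.7°) tan(-12.345°) = 1.5002 ≥ 1 ⇒ polar night, H₀ = 0 and Q̄ = 0.
Inverse-square distance factor (a/d)² = 0.9865² = 0.973182.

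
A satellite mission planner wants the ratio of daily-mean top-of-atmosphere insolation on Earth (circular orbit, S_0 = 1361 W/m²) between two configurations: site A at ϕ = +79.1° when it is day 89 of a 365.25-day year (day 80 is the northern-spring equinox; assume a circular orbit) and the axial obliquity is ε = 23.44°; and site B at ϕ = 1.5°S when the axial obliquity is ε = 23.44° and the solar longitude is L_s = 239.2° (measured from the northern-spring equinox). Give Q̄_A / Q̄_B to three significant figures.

Q̄_A / Q̄_B ≈ 0.307

— Configuration A (ϕ=+79.1°):
Solar longitude: L_s = 360° × (89 − 80)/365.25 = 8.871°.
sin δ = sin 23.44° × sin 8.871° = 0.06134, so δ = +3.517°.
cos h₀ = −tan(+79.1°) tan(+3.517°) = -0.3191, h₀ = 1.8956 rad.
Bracket: h₀ sin ϕ sin δ + cos ϕ cos δ sin h₀ = 1.8956×0.98196×0.06134 + 0.18910×0.99812×0.94771 = 0.114178 + 0.178875 = 0.293053.
Q̄ = (S_0/π) × [bracket] = (1361/π) × 0.293053 = 126.96 W/m².
— Configuration B (ϕ=-1.5°):
Solar declination: sin δ = sin ε · sin L_s = sin 23.44° × sin 239.2° = -0.34168, so δ = -19.980°.
cos h₀ = −tan(-1.5°) tan(-19.980°) = -0.0095, h₀ = 1.5803 rad.
Bracket: h₀ sin ϕ sin δ + cos ϕ cos δ sin h₀ = 1.5803×-0.02618×-0.34168 + 0.99966×0.93981×0.99995 = 0.014136 + 0.939443 = 0.953579.
Q̄ = (S_0/π) × [bracket] = (1361/π) × 0.953579 = 413.11 W/m².
Ratio Q̄_A / Q̄_B = 126.96 / 413.11 = 0.3073.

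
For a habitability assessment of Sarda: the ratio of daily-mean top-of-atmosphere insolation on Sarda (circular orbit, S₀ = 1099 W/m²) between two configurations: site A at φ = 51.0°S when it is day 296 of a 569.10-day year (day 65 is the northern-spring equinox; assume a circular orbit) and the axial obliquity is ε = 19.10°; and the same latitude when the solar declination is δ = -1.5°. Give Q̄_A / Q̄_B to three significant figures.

Q̄_A / Q̄_B ≈ 0.624

— Configuration A (φ=-51.0°):
Solar longitude: λ_s = 360° × (296 − 65)/569.10 = 146.125°.
sin δ = sin 19.10° × sin 146.125° = 0.18238, so δ = +10.509°.
cos H₀ = −tan(-51.0°) tan(+10.509°) = 0.2291, H₀ = 1.3397 rad.
Bracket: H₀ sin φ sin δ + cos φ cos δ sin H₀ = 1.3397×-0.77715×0.18238 + 0.62932×0.98323×0.97341 = -0.189885 + 0.602313 = 0.412428.
Q̄ = (S₀/π) × [bracket] = (1099/π) × 0.412428 = 144.28 W/m².
— Configuration B (φ=-51.0°):
cos H₀ = −tan(-51.0°) tan(-1.500°) = -0.0323, H₀ = 1.6031 rad.
Bracket: H₀ sin φ sin δ + cos φ cos δ sin H₀ = 1.6031×-0.77715×-0.02618 + 0.62932×0.99966×0.99948 = 0.032616 + 0.628779 = 0.661395.
Q̄ = (S₀/π) × [bracket] = (1099/π) × 0.661395 = 231.37 W/m².
Ratio Q̄_A / Q̄_B = 144.28 / 231.37 = 0.6236.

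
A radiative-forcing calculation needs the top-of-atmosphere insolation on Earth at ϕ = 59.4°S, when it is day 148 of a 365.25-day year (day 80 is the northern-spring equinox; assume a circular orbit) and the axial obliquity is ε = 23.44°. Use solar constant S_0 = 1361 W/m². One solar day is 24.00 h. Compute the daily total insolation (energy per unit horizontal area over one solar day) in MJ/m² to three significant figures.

3.29 MJ/m²

Solar longitude: L_s = 360° × (148 − 80)/365.25 = 67.023°.
sin δ = sin 23.44° × sin 67.023° = 0.36623, so δ = +21.483°.
cos h₀ = −tan(-59.4°) tan(+21.483°) = 0.6655, h₀ = 0.8426 rad.
Bracket: h₀ sin ϕ sin δ + cos ϕ cos δ sin h₀ = 0.8426×-0.86074×0.36623 + 0.50904×0.93053×0.74641 = -0.265612 + 0.353557 = 0.087945.
Q̄ = (S_0/π) × [bracket] = (1361/π) × 0.087945 = 38.100 W/m².
Daily total = Q̄ × 24.00 h × 3600 s/h = 38.100 × 24.00 × 3600 / 10⁶ = 3.292 MJ/m².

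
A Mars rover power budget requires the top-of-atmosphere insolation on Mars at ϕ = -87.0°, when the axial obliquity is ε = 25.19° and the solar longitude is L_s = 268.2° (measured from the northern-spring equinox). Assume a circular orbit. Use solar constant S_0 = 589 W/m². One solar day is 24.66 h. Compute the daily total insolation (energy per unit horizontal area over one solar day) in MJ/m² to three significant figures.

Solar declination: sin δ = sin ε · sin L_s = sin 25.19° × sin 268.2° = -0.42541, so δ = -25.177°.
cos h₀ = −tan(-87.0°) tan(-25.177°) = -8.9694 ≤ −1 ⇒ polar day, h₀ = π.
Bracket: h₀ sin ϕ sin δ + cos ϕ cos δ sin h₀ = 3.1416×-0.99863×-0.42541 + 0.05234×0.90500×0.00000 = 1.334637 + 0.000000 = 1.334637.
Q̄ = (S_0/π) × [bracket] = (589/π) × 1.334637 = 250.22 W/m².
Daily total = Q̄ × 24.66 h × 3600 s/h = 250.22 × 24.66 × 3600 / 10⁶ = 22.21 MJ/m².

22.2 MJ/m²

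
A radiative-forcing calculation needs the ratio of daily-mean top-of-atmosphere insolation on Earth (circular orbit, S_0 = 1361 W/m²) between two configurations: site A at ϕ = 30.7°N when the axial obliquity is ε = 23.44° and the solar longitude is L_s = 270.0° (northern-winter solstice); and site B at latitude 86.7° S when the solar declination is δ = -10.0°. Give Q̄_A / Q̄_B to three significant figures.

— Configuration A (ϕ=+30.7°):
Solar declination: sin δ = sin ε · sin L_s = sin 23.44° × sin 270.0° = -0.39779, so δ = -23.440°.
cos h₀ = −tan(+30.7°) tan(-23.440°) = 0.2574, h₀ = 1.3104 rad.
Bracket: h₀ sin ϕ sin δ + cos ϕ cos δ sin h₀ = 1.3104×0.51054×-0.39779 + 0.85985×0.91748×0.96630 = -0.266126 + 0.762309 = 0.496183.
Q̄ = (S_0/π) × [bracket] = (1361/π) × 0.496183 = 214.96 W/m².
— Configuration B (ϕ=-86.7°):
cos h₀ = −tan(-86.7°) tan(-10.000°) = -3.0581 ≤ −1 ⇒ polar day, h₀ = π.
Bracket: h₀ sin ϕ sin δ + cos ϕ cos δ sin h₀ = 3.1416×-0.99834×-0.17365 + 0.05756×0.98481×0.00000 = 0.544633 + 0.000000 = 0.544633.
Q̄ = (S_0/π) × [bracket] = (1361/π) × 0.544633 = 235.95 W/m².
Ratio Q̄_A / Q̄_B = 214.96 / 235.95 = 0.9110.

Q̄_A / Q̄_B ≈ 0.911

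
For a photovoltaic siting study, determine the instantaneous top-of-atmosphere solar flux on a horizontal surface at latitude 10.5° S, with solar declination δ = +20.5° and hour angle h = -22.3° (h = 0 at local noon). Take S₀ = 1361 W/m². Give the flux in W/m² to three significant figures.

cos θ_z = sin φ sin δ + cos φ cos δ cos h = -0.063820 + 0.852107 = 0.788287.
Flux = S₀ · cos θ_z = 1361 × 0.788287 = 1073 W/m².

1.07e+03 W/m²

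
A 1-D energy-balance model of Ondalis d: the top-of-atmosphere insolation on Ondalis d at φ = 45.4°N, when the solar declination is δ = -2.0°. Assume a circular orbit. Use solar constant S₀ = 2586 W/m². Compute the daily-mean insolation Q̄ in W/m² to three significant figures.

Q̄ ≈ 546 W/m²

cos H₀ = −tan(+45.4°) tan(-2.000°) = 0.0354, H₀ = 1.5354 rad.
Bracket: H₀ sin φ sin δ + cos φ cos δ sin H₀ = 1.5354×0.71203×-0.03490 + 0.70215×0.99939×0.99937 = -0.038154 + 0.701280 = 0.663126.
Q̄ = (S₀/π) × [bracket] = (2586/π) × 0.663126 = 545.9 W/m².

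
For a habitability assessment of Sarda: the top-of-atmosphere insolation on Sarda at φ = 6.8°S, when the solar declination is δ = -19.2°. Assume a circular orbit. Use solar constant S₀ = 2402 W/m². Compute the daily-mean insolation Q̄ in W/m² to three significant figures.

Q̄ ≈ 764 W/m²

cos H₀ = −tan(-6.8°) tan(-19.200°) = -0.0415, H₀ = 1.6123 rad.
Bracket: H₀ sin φ sin δ + cos φ cos δ sin H₀ = 1.6123×-0.11840×-0.32887 + 0.99297×0.94438×0.99914 = 0.062780 + 0.936935 = 0.999715.
Q̄ = (S₀/π) × [bracket] = (2402/π) × 0.999715 = 764.4 W/m².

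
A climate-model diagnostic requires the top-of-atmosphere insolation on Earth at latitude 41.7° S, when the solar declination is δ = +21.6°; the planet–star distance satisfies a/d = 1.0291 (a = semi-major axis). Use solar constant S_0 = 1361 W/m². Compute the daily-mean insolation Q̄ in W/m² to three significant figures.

cos h₀ = −tan(-41.7°) tan(+21.600°) = 0.3528, h₀ = 1.2103 rad.
Bracket: h₀ sin ϕ sin δ + cos ϕ cos δ sin h₀ = 1.2103×-0.66523×0.36812 + 0.74664×0.92978×0.93571 = -0.296384 + 0.649580 = 0.353196.
Inverse-square distance factor (a/d)² = 1.0291² = 1.059047.
Q̄ = (S_0/π) × 1.059047 × [bracket] = (1361/π) × 1.059047 × 0.353196 = 162.0 W/m².

Q̄ ≈ 162 W/m²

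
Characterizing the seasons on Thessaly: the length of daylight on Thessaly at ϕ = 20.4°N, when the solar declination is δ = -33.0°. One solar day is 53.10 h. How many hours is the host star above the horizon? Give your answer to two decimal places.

22.43 h

cos h₀ = −tan ϕ · tan δ = −tan(+20.4°) × tan(-33.000°) = 0.2415, so h₀ = 1.3269 rad = 76.02°.
Daylight = 2h₀/(2π) × 53.10 h = (1.3269/π) × 53.10 = 22.43 h.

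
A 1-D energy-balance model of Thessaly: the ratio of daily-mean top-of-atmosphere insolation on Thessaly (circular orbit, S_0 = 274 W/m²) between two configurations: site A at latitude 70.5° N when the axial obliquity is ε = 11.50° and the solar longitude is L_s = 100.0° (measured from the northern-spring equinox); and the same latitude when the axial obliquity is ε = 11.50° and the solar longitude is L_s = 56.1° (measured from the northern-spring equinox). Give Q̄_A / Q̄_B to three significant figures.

— Configuration A (ϕ=+70.5°):
Solar declination: sin δ = sin ε · sin L_s = sin 11.50° × sin 100.0° = 0.19634, so δ = +11.323°.
cos h₀ = −tan(+70.5°) tan(+11.323°) = -0.5655, h₀ = 2.1718 rad.
Bracket: h₀ sin ϕ sin δ + cos ϕ cos δ sin h₀ = 2.1718×0.94264×0.19634 + 0.33381×0.98054×0.82478 = 0.401952 + 0.269962 = 0.671914.
Q̄ = (S_0/π) × [bracket] = (274/π) × 0.671914 = 58.602 W/m².
— Configuration B (ϕ=+70.5°):
Solar declination: sin δ = sin ε · sin L_s = sin 11.50° × sin 56.1° = 0.16548, so δ = +9.525°.
cos h₀ = −tan(+70.5°) tan(+9.525°) = -0.4738, h₀ = 2.0644 rad.
Bracket: h₀ sin ϕ sin δ + cos ϕ cos δ sin h₀ = 2.0644×0.94264×0.16548 + 0.33381×0.98621×0.88062 = 0.322022 + 0.289906 = 0.611928.
Q̄ = (S_0/π) × [bracket] = (274/π) × 0.611928 = 53.370 W/m².
Ratio Q̄_A / Q̄_B = 58.602 / 53.370 = 1.098.

Q̄_A / Q̄_B ≈ 1.10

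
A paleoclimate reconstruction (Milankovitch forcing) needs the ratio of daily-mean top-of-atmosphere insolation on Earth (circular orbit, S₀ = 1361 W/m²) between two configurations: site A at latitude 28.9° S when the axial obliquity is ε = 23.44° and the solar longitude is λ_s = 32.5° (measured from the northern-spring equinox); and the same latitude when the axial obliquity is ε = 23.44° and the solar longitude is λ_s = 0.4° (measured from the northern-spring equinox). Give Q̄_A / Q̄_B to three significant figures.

Q̄_A / Q̄_B ≈ 0.801

— Configuration A (φ=-28.9°):
Solar declination: sin δ = sin ε · sin λ_s = sin 23.44° × sin 32.5° = 0.21373, so δ = +12.341°.
cos H₀ = −tan(-28.9°) tan(+12.341°) = 0.1208, H₀ = 1.4497 rad.
Bracket: H₀ sin φ sin δ + cos φ cos δ sin H₀ = 1.4497×-0.48328×0.21373 + 0.87546×0.97689×0.99268 = -0.149742 + 0.848968 = 0.699226.
Q̄ = (S₀/π) × [bracket] = (1361/π) × 0.699226 = 302.92 W/m².
— Configuration B (φ=-28.9°):
Solar declination: sin δ = sin ε · sin λ_s = sin 23.44° × sin 0.4° = 0.00278, so δ = +0.159°.
cos H₀ = −tan(-28.9°) tan(+0.159°) = 0.0015, H₀ = 1.5693 rad.
Bracket: H₀ sin φ sin δ + cos φ cos δ sin H₀ = 1.5693×-0.48328×0.00278 + 0.87546×1.00000×1.00000 = -0.002108 + 0.875460 = 0.873352.
Q̄ = (S₀/π) × [bracket] = (1361/π) × 0.873352 = 378.35 W/m².
Ratio Q̄_A / Q̄_B = 302.92 / 378.35 = 0.8006.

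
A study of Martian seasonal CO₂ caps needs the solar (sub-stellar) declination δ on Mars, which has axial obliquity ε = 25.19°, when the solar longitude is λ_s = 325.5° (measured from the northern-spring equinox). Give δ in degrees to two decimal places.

δ = -13.95°

sin δ = sin ε · sin λ_s = sin 25.19° × sin 325.5° = -0.241075.
δ = arcsin(-0.241075) = -13.95°.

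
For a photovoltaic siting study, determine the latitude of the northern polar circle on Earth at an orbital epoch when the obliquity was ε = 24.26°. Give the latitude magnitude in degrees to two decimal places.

The polar circle is the lowest latitude that experiences at least one full rotation of continuous daylight at the northern-summer solstice; it lies at |φ| = 90° − ε = 90° − 24.26° = 65.74°.

65.74°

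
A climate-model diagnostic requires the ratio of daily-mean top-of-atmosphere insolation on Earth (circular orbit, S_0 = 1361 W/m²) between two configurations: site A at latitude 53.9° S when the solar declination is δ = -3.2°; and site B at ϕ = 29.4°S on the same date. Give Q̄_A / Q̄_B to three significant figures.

Q̄_A / Q̄_B ≈ 0.724

— Configuration A (ϕ=-53.9°):
cos h₀ = −tan(-53.9°) tan(-3.200°) = -0.0767, h₀ = 1.6475 rad.
Bracket: h₀ sin ϕ sin δ + cos ϕ cos δ sin h₀ = 1.6475×-0.80799×-0.05582 + 0.58920×0.99844×0.99706 = 0.074306 + 0.586551 = 0.660857.
Q̄ = (S_0/π) × [bracket] = (1361/π) × 0.660857 = 286.30 W/m².
— Configuration B (ϕ=-29.4°):
cos h₀ = −tan(-29.4°) tan(-3.200°) = -0.0315, h₀ = 1.6023 rad.
Bracket: h₀ sin ϕ sin δ + cos ϕ cos δ sin h₀ = 1.6023×-0.49090×-0.05582 + 0.87121×0.99844×0.99950 = 0.043906 + 0.869416 = 0.913322.
Q̄ = (S_0/π) × [bracket] = (1361/π) × 0.913322 = 395.67 W/m².
Ratio Q̄_A / Q̄_B = 286.30 / 395.67 = 0.7236.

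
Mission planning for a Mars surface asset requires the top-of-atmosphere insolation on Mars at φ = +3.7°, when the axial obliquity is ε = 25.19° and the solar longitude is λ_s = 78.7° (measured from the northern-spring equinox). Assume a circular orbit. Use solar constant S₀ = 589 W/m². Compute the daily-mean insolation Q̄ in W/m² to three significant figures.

Q̄ ≈ 178 W/m²

Solar declination: sin δ = sin ε · sin λ_s = sin 25.19° × sin 78.7° = 0.41737, so δ = +24.669°.
cos H₀ = −tan(+3.7°) tan(+24.669°) = -0.0297, H₀ = 1.6005 rad.
Bracket: H₀ sin φ sin δ + cos φ cos δ sin H₀ = 1.6005×0.06453×0.41737 + 0.99792×0.90874×0.99956 = 0.043106 + 0.906451 = 0.949557.
Q̄ = (S₀/π) × [bracket] = (589/π) × 0.949557 = 178.0 W/m².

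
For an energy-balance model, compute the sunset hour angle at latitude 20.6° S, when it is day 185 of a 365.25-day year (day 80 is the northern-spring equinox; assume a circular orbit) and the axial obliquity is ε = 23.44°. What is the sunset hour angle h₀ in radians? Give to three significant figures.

h₀ = 1.41 rad

Solar longitude: L_s = 360° × (185 − 80)/365.25 = 103.491°.
sin δ = sin 23.44° × sin 103.491° = 0.38681, so δ = +22.756°.
cos h₀ = −tan ϕ · tan δ = −tan(-20.6°) × tan(+22.756°) = 0.1577, so h₀ = 1.4125 rad = 80.93°.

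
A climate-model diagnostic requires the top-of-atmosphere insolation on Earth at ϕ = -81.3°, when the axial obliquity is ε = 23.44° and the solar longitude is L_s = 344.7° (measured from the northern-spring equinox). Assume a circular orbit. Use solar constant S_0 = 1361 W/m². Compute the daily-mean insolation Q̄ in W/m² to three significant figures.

Solar declination: sin δ = sin ε · sin L_s = sin 23.44° × sin 344.7° = -0.10497, so δ = -6.025°.
cos h₀ = −tan(-81.3°) tan(-6.025°) = -0.6898, h₀ = 2.3320 rad.
Bracket: h₀ sin ϕ sin δ + cos ϕ cos δ sin h₀ = 2.3320×-0.98849×-0.10497 + 0.15126×0.99448×0.72403 = 0.241973 + 0.108912 = 0.350885.
Q̄ = (S_0/π) × [bracket] = (1361/π) × 0.350885 = 152.0 W/m².

Q̄ ≈ 152 W/m²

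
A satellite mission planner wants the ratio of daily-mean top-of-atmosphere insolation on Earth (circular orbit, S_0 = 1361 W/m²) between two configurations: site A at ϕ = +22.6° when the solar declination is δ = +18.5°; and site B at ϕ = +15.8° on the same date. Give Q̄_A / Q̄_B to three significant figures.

— Configuration A (ϕ=+22.6°):
cos h₀ = −tan(+22.6°) tan(+18.500°) = -0.1393, h₀ = 1.7105 rad.
Bracket: h₀ sin ϕ sin δ + cos ϕ cos δ sin h₀ = 1.7105×0.38430×0.31730 + 0.92321×0.94832×0.99025 = 0.208576 + 0.866962 = 1.075538.
Q̄ = (S_0/π) × [bracket] = (1361/π) × 1.075538 = 465.94 W/m².
— Configuration B (ϕ=+15.8°):
cos h₀ = −tan(+15.8°) tan(+18.500°) = -0.0947, h₀ = 1.6656 rad.
Bracket: h₀ sin ϕ sin δ + cos ϕ cos δ sin h₀ = 1.6656×0.27228×0.31730 + 0.96222×0.94832×0.99551 = 0.143899 + 0.908395 = 1.052294.
Q̄ = (S_0/π) × [bracket] = (1361/π) × 1.052294 = 455.87 W/m².
Ratio Q̄_A / Q̄_B = 465.94 / 455.87 = 1.022.

Q̄_A / Q̄_B ≈ 1.02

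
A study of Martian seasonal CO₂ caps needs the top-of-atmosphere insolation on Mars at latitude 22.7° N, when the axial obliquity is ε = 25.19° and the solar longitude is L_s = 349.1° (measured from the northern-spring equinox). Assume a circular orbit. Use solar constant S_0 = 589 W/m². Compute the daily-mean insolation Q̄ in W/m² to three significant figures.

Q̄ ≈ 163 W/m²

Solar declination: sin δ = sin ε · sin L_s = sin 25.19° × sin 349.1° = -0.08048, so δ = -4.616°.
cos h₀ = −tan(+22.7°) tan(-4.616°) = 0.0338, h₀ = 1.5370 rad.
Bracket: h₀ sin ϕ sin δ + cos ϕ cos δ sin h₀ = 1.5370×0.38591×-0.08048 + 0.92254×0.99676×0.99943 = -0.047736 + 0.919027 = 0.871291.
Q̄ = (S_0/π) × [bracket] = (589/π) × 0.871291 = 163.4 W/m².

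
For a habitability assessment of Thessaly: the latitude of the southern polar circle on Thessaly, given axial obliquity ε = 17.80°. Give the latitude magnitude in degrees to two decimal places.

The polar circle is the lowest latitude that experiences at least one full rotation of continuous darkness at the northern-summer solstice; it lies at |φ| = 90° − ε = 90° − 17.80° = 72.20°.

72.20°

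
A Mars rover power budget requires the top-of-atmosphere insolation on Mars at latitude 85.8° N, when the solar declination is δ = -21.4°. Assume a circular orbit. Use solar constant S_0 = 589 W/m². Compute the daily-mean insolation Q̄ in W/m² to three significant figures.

cos h₀ = −tan(+85.8°) tan(-21.400°) = 5.3366 ≥ 1 ⇒ polar night, h₀ = 0 and Q̄ = 0.

Q̄ ≈ 0.00 W/m²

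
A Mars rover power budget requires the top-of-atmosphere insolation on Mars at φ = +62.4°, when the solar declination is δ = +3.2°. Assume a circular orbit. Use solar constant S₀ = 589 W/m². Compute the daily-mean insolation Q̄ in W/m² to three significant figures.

Q̄ ≈ 102 W/m²

cos H₀ = −tan(+62.4°) tan(+3.200°) = -0.1069, H₀ = 1.6779 rad.
Bracket: H₀ sin φ sin δ + cos φ cos δ sin H₀ = 1.6779×0.88620×0.05582 + 0.46330×0.99844×0.99427 = 0.083002 + 0.459927 = 0.542929.
Q̄ = (S₀/π) × [bracket] = (589/π) × 0.542929 = 101.8 W/m².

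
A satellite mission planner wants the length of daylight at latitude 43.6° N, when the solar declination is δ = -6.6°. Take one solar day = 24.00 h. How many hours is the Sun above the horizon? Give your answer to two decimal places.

cos H₀ = −tan φ · tan δ = −tan(+43.6°) × tan(-6.600°) = 0.1102, so H₀ = 1.4604 rad = 83.67°.
Daylight = 2H₀/(2π) × 24.00 h = (1.4604/π) × 24.00 = 11.16 h.

11.16 h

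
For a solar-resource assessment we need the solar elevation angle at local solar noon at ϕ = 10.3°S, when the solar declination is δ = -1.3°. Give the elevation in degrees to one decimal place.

81.0°

At local noon the hour angle is zero, so the zenith angle equals |ϕ − δ| = |-10.3° − (-1.300°)| = 9.000°.
Elevation = 90° − 9.000° = 81.0°.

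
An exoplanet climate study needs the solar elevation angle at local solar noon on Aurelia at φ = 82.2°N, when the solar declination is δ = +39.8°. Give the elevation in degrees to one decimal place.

At local noon the hour angle is zero, so the zenith angle equals |φ − δ| = |+82.2° − (+39.800°)| = 42.400°.
Elevation = 90° − 42.400° = 47.6°.

47.6°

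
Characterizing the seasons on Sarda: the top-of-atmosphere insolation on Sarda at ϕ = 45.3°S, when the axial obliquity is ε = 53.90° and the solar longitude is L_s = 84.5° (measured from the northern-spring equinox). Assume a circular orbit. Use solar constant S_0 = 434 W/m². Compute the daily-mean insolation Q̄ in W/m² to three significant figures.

Solar declination: sin δ = sin ε · sin L_s = sin 53.90° × sin 84.5° = 0.80427, so δ = +53.540°.
cos h₀ = −tan(-45.3°) tan(+53.540°) = 1.3676 ≥ 1 ⇒ polar night, h₀ = 0 and Q̄ = 0.

Q̄ ≈ 0.00 W/m²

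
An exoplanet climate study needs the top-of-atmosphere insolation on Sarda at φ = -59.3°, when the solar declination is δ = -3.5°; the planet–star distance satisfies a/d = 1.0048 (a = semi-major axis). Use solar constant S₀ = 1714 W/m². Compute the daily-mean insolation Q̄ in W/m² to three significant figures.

cos H₀ = −tan(-59.3°) tan(-3.500°) = -0.1030, H₀ = 1.6740 rad.
Bracket: H₀ sin φ sin δ + cos φ cos δ sin H₀ = 1.6740×-0.85985×-0.06105 + 0.51054×0.99813×0.99468 = 0.087875 + 0.506874 = 0.594749.
Inverse-square distance factor (a/d)² = 1.0048² = 1.009623.
Q̄ = (S₀/π) × 1.009623 × [bracket] = (1714/π) × 1.009623 × 0.594749 = 327.6 W/m².

Q̄ ≈ 328 W/m²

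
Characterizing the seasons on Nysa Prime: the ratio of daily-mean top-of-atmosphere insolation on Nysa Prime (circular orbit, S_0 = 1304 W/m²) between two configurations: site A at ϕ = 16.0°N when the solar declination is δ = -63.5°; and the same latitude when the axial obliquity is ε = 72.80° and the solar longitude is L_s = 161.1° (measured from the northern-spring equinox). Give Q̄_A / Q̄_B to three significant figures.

Q̄_A / Q̄_B ≈ 0.109

— Configuration A (ϕ=+16.0°):
cos h₀ = −tan(+16.0°) tan(-63.500°) = 0.5751, h₀ = 0.9580 rad.
Bracket: h₀ sin ϕ sin δ + cos ϕ cos δ sin h₀ = 0.9580×0.27564×-0.89493 + 0.96126×0.44620×0.81807 = -0.236318 + 0.350882 = 0.114564.
Q̄ = (S_0/π) × [bracket] = (1304/π) × 0.114564 = 47.553 W/m².
— Configuration B (ϕ=+16.0°):
Solar declination: sin δ = sin ε · sin L_s = sin 72.80° × sin 161.1° = 0.30943, so δ = +18.025°.
cos h₀ = −tan(+16.0°) tan(+18.025°) = -0.0933, h₀ = 1.6642 rad.
Bracket: h₀ sin ϕ sin δ + cos ϕ cos δ sin h₀ = 1.6642×0.27564×0.30943 + 0.96126×0.95092×0.99564 = 0.141942 + 0.910096 = 1.052038.
Q̄ = (S_0/π) × [bracket] = (1304/π) × 1.052038 = 436.68 W/m².
Ratio Q̄_A / Q̄_B = 47.553 / 436.68 = 0.1089.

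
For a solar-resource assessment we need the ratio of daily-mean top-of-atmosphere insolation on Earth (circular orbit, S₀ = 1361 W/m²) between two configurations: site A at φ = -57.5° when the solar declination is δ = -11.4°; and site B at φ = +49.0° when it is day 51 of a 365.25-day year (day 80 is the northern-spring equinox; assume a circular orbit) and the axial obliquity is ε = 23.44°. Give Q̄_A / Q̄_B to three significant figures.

Q̄_A / Q̄_B ≈ 1.88

— Configuration A (φ=-57.5°):
cos H₀ = −tan(-57.5°) tan(-11.400°) = -0.3165, H₀ = 1.8928 rad.
Bracket: H₀ sin φ sin δ + cos φ cos δ sin H₀ = 1.8928×-0.84339×-0.19766 + 0.53730×0.98027×0.94859 = 0.315538 + 0.499621 = 0.815159.
Q̄ = (S₀/π) × [bracket] = (1361/π) × 0.815159 = 353.14 W/m².
— Configuration B (φ=+49.0°):
Solar longitude: λ_s = 360° × (51 − 80)/365.25 = -28.583°, i.e. -28.583° + 360° = 331.417°.
sin δ = sin 23.44° × sin 331.417° = -0.19032, so δ = -10.971°.
cos H₀ = −tan(+49.0°) tan(-10.971°) = 0.2230, H₀ = 1.3459 rad.
Bracket: H₀ sin φ sin δ + cos φ cos δ sin H₀ = 1.3459×0.75471×-0.19032 + 0.65606×0.98172×0.97482 = -0.193320 + 0.627850 = 0.434530.
Q̄ = (S₀/π) × [bracket] = (1361/π) × 0.434530 = 188.25 W/m².
Ratio Q̄_A / Q̄_B = 353.14 / 188.25 = 1.876.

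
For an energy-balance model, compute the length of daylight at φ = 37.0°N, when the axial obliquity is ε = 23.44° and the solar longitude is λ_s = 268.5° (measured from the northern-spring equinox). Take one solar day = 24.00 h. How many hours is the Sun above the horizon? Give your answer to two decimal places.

Solar declination: sin δ = sin ε · sin λ_s = sin 23.44° × sin 268.5° = -0.39765, so δ = -23.431°.
cos H₀ = −tan φ · tan δ = −tan(+37.0°) × tan(-23.431°) = 0.3266, so H₀ = 1.2381 rad = 70.94°.
Daylight = 2H₀/(2π) × 24.00 h = (1.2381/π) × 24.00 = 9.46 h.

9.46 h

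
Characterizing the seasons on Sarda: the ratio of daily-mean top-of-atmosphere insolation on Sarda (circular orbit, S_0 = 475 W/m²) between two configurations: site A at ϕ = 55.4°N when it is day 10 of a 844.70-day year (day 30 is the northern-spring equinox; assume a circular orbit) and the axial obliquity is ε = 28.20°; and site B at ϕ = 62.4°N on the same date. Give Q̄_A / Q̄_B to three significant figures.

Q̄_A / Q̄_B ≈ 1.30

— Configuration A (ϕ=+55.4°):
Solar longitude: L_s = 360° × (10 − 30)/844.70 = -8.524°, i.e. -8.524° + 360° = 351.476°.
sin δ = sin 28.20° × sin 351.476° = -0.07004, so δ = -4.016°.
cos h₀ = −tan(+55.4°) tan(-4.016°) = 0.1018, h₀ = 1.4688 rad.
Bracket: h₀ sin ϕ sin δ + cos ϕ cos δ sin h₀ = 1.4688×0.82314×-0.07004 + 0.56784×0.99754×0.99481 = -0.084680 + 0.563503 = 0.478823.
Q̄ = (S_0/π) × [bracket] = (475/π) × 0.478823 = 72.397 W/m².
— Configuration B (ϕ=+62.4°):
cos h₀ = −tan(+62.4°) tan(-4.016°) = 0.1343, h₀ = 1.4361 rad.
Bracket: h₀ sin ϕ sin δ + cos ϕ cos δ sin h₀ = 1.4361×0.88620×-0.07004 + 0.46330×0.99754×0.99094 = -0.089138 + 0.457973 = 0.368835.
Q̄ = (S_0/π) × [bracket] = (475/π) × 0.368835 = 55.767 W/m².
Ratio Q̄_A / Q̄_B = 72.397 / 55.767 = 1.298.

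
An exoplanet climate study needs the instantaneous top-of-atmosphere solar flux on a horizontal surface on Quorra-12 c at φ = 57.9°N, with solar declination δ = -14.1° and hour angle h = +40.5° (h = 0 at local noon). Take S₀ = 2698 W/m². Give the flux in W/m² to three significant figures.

501 W/m²

cos θ_z = sin φ sin δ + cos φ cos δ cos h = -0.206372 + 0.391905 = 0.185533.
Flux = S₀ · cos θ_z = 2698 × 0.185533 = 500.6 W/m².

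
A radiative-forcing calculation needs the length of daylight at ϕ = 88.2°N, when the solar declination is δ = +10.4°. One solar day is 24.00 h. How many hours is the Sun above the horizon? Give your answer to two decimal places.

Sunrise equation: cos h₀ = −tan ϕ · tan δ = -5.8402 ≤ −1, so the Sun never sets (polar day) and h₀ = π.
Daylight = 2h₀/(2π) × 24.00 h = (3.1416/π) × 24.00 = 24.00 h.

24.00 h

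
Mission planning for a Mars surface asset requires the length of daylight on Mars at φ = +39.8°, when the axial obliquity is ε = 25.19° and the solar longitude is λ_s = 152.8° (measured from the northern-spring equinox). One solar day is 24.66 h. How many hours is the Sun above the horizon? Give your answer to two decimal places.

Solar declination: sin δ = sin ε · sin λ_s = sin 25.19° × sin 152.8° = 0.19455, so δ = +11.218°.
cos H₀ = −tan φ · tan δ = −tan(+39.8°) × tan(+11.218°) = -0.1653, so H₀ = 1.7368 rad = 99.51°.
Daylight = 2H₀/(2π) × 24.66 h = (1.7368/π) × 24.66 = 13.63 h.

13.63 h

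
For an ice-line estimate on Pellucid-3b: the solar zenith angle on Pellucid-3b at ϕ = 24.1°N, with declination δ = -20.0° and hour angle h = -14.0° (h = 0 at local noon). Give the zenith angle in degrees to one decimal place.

cos θ_z = sin ϕ sin δ + cos ϕ cos δ cos h = -0.139657 + 0.832304 = 0.692647.
θ_z = arccos(0.692647) = 46.2°.

θ_z = 46.2°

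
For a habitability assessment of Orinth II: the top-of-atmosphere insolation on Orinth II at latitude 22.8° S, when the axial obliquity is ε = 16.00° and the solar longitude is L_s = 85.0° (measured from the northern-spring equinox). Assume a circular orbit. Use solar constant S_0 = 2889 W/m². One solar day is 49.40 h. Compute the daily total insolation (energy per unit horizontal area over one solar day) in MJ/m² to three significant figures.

119 MJ/m²

Solar declination: sin δ = sin ε · sin L_s = sin 16.00° × sin 85.0° = 0.27459, so δ = +15.937°.
cos h₀ = −tan(-22.8°) tan(+15.937°) = 0.1200, h₀ = 1.4505 rad.
Bracket: h₀ sin ϕ sin δ + cos ϕ cos δ sin h₀ = 1.4505×-0.38752×0.27459 + 0.92186×0.96156×0.99277 = -0.154346 + 0.880015 = 0.725669.
Q̄ = (S_0/π) × [bracket] = (2889/π) × 0.725669 = 667.32 W/m².
Daily total = Q̄ × 49.40 h × 3600 s/h = 667.32 × 49.40 × 3600 / 10⁶ = 118.7 MJ/m².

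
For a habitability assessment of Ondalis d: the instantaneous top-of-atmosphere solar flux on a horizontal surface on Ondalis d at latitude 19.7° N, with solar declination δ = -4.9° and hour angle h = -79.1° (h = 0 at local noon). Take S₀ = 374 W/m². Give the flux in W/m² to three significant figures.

55.6 W/m²

cos θ_z = sin φ sin δ + cos φ cos δ cos h = -0.028794 + 0.177377 = 0.148583.
Flux = S₀ · cos θ_z = 374 × 0.148583 = 55.57 W/m².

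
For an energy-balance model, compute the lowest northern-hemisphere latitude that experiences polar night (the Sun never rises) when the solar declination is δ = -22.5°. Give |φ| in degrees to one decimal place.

|φ| = 67.5°

Polar night requires cos H₀ = −tan φ tan δ ≥ 1, i.e. tan φ tan δ ≤ −1.
The boundary is |tan φ| · |tan δ| = 1, so |φ| = 90° − |δ| = 90° − 22.5° = 67.5° in the northern hemisphere.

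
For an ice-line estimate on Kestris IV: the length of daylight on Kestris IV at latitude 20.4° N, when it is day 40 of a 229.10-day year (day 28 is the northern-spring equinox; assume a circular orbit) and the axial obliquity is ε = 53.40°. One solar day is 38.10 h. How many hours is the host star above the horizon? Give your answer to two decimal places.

20.26 h

Solar longitude: L_s = 360° × (40 − 28)/229.10 = 18.856°.
sin δ = sin 53.40° × sin 18.856° = 0.25947, so δ = +15.039°.
cos h₀ = −tan ϕ · tan δ = −tan(+20.4°) × tan(+15.039°) = -0.0999, so h₀ = 1.6709 rad = 95.73°.
Daylight = 2h₀/(2π) × 38.10 h = (1.6709/π) × 38.10 = 20.26 h.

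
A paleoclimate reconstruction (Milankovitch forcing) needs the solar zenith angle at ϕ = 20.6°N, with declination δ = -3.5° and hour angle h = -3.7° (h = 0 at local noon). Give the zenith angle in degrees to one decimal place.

cos θ_z = sin ϕ sin δ + cos ϕ cos δ cos h = -0.021479 + 0.932366 = 0.910887.
θ_z = arccos(0.910887) = 24.4°.

θ_z = 24.4°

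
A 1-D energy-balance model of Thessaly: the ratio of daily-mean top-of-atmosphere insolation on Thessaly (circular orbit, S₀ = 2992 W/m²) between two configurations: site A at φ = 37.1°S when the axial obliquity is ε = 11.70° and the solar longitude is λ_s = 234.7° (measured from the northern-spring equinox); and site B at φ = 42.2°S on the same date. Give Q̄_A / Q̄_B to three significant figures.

— Configuration A (φ=-37.1°):
Solar declination: sin δ = sin ε · sin λ_s = sin 11.70° × sin 234.7° = -0.16550, so δ = -9.526°.
cos H₀ = −tan(-37.1°) tan(-9.526°) = -0.1269, H₀ = 1.6981 rad.
Bracket: H₀ sin φ sin δ + cos φ cos δ sin H₀ = 1.6981×-0.60321×-0.16550 + 0.79758×0.98621×0.99191 = 0.169523 + 0.780218 = 0.949741.
Q̄ = (S₀/π) × [bracket] = (2992/π) × 0.949741 = 904.52 W/m².
— Configuration B (φ=-42.2°):
cos H₀ = −tan(-42.2°) tan(-9.526°) = -0.1522, H₀ = 1.7236 rad.
Bracket: H₀ sin φ sin δ + cos φ cos δ sin H₀ = 1.7236×-0.67172×-0.16550 + 0.74080×0.98621×0.98835 = 0.191612 + 0.722073 = 0.913685.
Q̄ = (S₀/π) × [bracket] = (2992/π) × 0.913685 = 870.18 W/m².
Ratio Q̄_A / Q̄_B = 904.52 / 870.18 = 1.039.

Q̄_A / Q̄_B ≈ 1.04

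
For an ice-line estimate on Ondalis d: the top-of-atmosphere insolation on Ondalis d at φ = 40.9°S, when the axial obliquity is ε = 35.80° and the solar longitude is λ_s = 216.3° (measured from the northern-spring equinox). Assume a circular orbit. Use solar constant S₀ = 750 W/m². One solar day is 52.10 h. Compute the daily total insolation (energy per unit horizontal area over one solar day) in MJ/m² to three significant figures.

Solar declination: sin δ = sin ε · sin λ_s = sin 35.80° × sin 216.3° = -0.34630, so δ = -20.261°.
cos H₀ = −tan(-40.9°) tan(-20.261°) = -0.3198, H₀ = 1.8963 rad.
Bracket: H₀ sin φ sin δ + cos φ cos δ sin H₀ = 1.8963×-0.65474×-0.34630 + 0.75585×0.93812×0.94750 = 0.429960 + 0.671851 = 1.101811.
Q̄ = (S₀/π) × [bracket] = (750/π) × 1.101811 = 263.04 W/m².
Daily total = Q̄ × 52.10 h × 3600 s/h = 263.04 × 52.10 × 3600 / 10⁶ = 49.34 MJ/m².

49.3 MJ/m²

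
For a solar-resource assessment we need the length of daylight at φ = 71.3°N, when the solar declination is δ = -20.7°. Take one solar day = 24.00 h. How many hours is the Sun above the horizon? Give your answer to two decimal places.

0.00 h

cos H₀ = −tan φ · tan δ = 1.1164 ≥ 1, so the Sun never rises (polar night) and H₀ = 0.
Daylight = 2H₀/(2π) × 24.00 h = (0.0000/π) × 24.00 = 0.00 h.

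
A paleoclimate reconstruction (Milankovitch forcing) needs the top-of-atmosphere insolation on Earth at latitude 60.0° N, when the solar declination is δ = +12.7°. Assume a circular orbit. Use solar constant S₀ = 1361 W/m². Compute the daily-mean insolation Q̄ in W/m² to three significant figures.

cos H₀ = −tan(+60.0°) tan(+12.700°) = -0.3903, H₀ = 1.9718 rad.
Bracket: H₀ sin φ sin δ + cos φ cos δ sin H₀ = 1.9718×0.86603×0.21985 + 0.50000×0.97553×0.92067 = 0.375424 + 0.449071 = 0.824495.
Q̄ = (S₀/π) × [bracket] = (1361/π) × 0.824495 = 357.2 W/m².

Q̄ ≈ 357 W/m²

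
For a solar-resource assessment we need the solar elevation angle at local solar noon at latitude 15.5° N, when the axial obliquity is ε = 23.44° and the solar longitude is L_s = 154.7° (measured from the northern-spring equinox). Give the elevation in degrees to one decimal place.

84.3°

Solar declination: sin δ = sin ε · sin L_s = sin 23.44° × sin 154.7° = 0.17000, so δ = +9.788°.
At local noon the hour angle is zero, so the zenith angle equals |ϕ − δ| = |+15.5° − (+9.788°)| = 5.712°.
Elevation = 90° − 5.712° = 84.3°.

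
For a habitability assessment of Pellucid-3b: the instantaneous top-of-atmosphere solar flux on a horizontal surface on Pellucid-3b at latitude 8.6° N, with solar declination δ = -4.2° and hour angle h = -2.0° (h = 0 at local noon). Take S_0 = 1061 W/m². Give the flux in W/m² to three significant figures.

cos θ_z = sin ϕ sin δ + cos ϕ cos δ cos h = -0.010952 + 0.985500 = 0.974548.
Flux = S_0 · cos θ_z = 1061 × 0.974548 = 1034 W/m².

1.03e+03 W/m²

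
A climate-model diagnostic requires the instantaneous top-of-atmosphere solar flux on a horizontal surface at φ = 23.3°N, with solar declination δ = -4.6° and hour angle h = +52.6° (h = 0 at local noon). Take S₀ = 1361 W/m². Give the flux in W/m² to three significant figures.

cos θ_z = sin φ sin δ + cos φ cos δ cos h = -0.031722 + 0.556045 = 0.524323.
Flux = S₀ · cos θ_z = 1361 × 0.524323 = 713.6 W/m².

714 W/m²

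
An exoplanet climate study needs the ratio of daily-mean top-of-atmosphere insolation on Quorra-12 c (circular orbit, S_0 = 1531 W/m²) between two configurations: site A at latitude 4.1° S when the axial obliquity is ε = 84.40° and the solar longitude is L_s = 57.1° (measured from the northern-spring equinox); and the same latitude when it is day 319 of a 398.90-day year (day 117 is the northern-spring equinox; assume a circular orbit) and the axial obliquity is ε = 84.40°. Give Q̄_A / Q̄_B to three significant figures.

Q̄_A / Q̄_B ≈ 0.457

— Configuration A (ϕ=-4.1°):
Solar declination: sin δ = sin ε · sin L_s = sin 84.40° × sin 57.1° = 0.83561, so δ = +56.680°.
cos h₀ = −tan(-4.1°) tan(+56.680°) = 0.1090, h₀ = 1.4615 rad.
Bracket: h₀ sin ϕ sin δ + cos ϕ cos δ sin h₀ = 1.4615×-0.07150×0.83561 + 0.99744×0.54932×0.99404 = -0.087319 + 0.544648 = 0.457329.
Q̄ = (S_0/π) × [bracket] = (1531/π) × 0.457329 = 222.87 W/m².
— Configuration B (ϕ=-4.1°):
Solar longitude: L_s = 360° × (319 − 117)/398.90 = 182.301°.
sin δ = sin 84.40° × sin 182.301° = -0.03996, so δ = -2.290°.
cos h₀ = −tan(-4.1°) tan(-2.290°) = -0.0029, h₀ = 1.5737 rad.
Bracket: h₀ sin ϕ sin δ + cos ϕ cos δ sin h₀ = 1.5737×-0.07150×-0.03996 + 0.99744×0.99920×1.00000 = 0.004496 + 0.996642 = 1.001138.
Q̄ = (S_0/π) × [bracket] = (1531/π) × 1.001138 = 487.89 W/m².
Ratio Q̄_A / Q̄_B = 222.87 / 487.89 = 0.4568.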